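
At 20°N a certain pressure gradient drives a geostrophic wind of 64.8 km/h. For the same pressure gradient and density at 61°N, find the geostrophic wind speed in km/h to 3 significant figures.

25.3 km/h

With the same pressure gradient and density, V_g ∝ 1/f ∝ 1/sin φ.
V₂ = V₁ · sin φ₁ / sin φ₂ = 64.8 × sin 20° / sin 61°
V₂ = 64.8 × 0.3420/0.8746 = 25.3 km/h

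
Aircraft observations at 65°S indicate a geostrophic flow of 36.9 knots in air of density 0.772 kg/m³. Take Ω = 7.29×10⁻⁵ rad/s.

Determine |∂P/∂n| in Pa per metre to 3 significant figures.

Coriolis parameter at 65°S:
f = 2Ω sin φ = 2 × 7.29×10⁻⁵ × sin 65° = 1.32×10⁻⁴ s⁻¹
Wind speed in SI: 36.9 knots = 19.0 m/s
Geostrophic balance rearranged: |∂P/∂n| = f ρ V_g
|∂P/∂n| = 1.32×10⁻⁴ × 0.772 × 19.0 = 1.94×10⁻³ Pa/m

1.94×10⁻³ Pa/m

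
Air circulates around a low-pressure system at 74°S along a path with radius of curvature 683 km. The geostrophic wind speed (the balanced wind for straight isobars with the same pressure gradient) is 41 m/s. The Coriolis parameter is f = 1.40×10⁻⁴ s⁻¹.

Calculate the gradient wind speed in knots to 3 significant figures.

60.2 knots

Around a low, centrifugal force acts outward with Coriolis, so pressure-gradient force balances both:
(1/ρ)|∂P/∂n| = fV + V²/R  →  V² + fR·V − fR·V_g = 0
With fR = 1.40×10⁻⁴ × 683×10³ m = 95.6 m/s:
V = [−fR + √((fR)² + 4 fR V_g)]/2 = [−95.6 + √(95.6² + 4×95.6×41)]/2 = 31 m/s
Subgeostrophic (V < V_g = 41 m/s), as expected around a low.
Converting: 31 m/s × 1.944 = 60.2 knots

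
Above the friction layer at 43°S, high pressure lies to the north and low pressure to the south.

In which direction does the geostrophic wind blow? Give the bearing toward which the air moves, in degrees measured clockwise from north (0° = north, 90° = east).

The pressure-gradient force points toward the south (bearing 180°).
Geostrophic balance: in the Southern Hemisphere the Coriolis force deflects motion to the left, so the geostrophic wind blows 90° to the left of the pressure-gradient force (low pressure on the right).
Rotating 180° by 90° counterclockwise gives 090° — the wind blows toward the east.

090°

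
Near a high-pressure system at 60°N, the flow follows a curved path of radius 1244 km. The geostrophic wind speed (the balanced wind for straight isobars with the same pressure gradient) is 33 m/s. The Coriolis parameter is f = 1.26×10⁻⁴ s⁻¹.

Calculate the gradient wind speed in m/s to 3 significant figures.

47.2 m/s

Around a high, pressure-gradient force acts outward with centrifugal, so Coriolis balances both:
fV = (1/ρ)|∂P/∂n| + V²/R  →  V² − fR·V + fR·V_g = 0
With fR = 1.26×10⁻⁴ × 1244×10³ m = 157 m/s:
V = [fR − √((fR)² − 4 fR V_g)]/2 = [157 − √(157² − 4×157×33)]/2 = 47.2 m/s
Supergeostrophic (V > V_g = 33 m/s), as expected around a high.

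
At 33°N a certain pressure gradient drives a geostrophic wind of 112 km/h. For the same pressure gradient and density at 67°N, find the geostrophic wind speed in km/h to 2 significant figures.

With the same pressure gradient and density, V_g ∝ 1/f ∝ 1/sin φ.
V₂ = V₁ · sin φ₁ / sin φ₂ = 112 × sin 33° / sin 67°
V₂ = 112 × 0.5446/0.9205 = 66 km/h

66 km/h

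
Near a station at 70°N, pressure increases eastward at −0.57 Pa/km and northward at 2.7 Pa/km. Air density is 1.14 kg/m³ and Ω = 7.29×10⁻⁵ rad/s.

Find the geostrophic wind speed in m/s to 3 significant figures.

17.7 m/s

Coriolis parameter at 70°N:
f = 2Ω sin φ = 2 × 7.29×10⁻⁵ × sin 70° = 1.37×10⁻⁴ s⁻¹
Component geostrophic relations (x east, y north):
u_g = −(1/(fρ)) ∂P/∂y,  v_g = (1/(fρ)) ∂P/∂x
u_g = −(2.7×10⁻³)/(1.37×10⁻⁴ × 1.14) = −17.3 m/s;  v_g = (−0.57×10⁻³)/(1.37×10⁻⁴ × 1.14) = −3.65 m/s
|V_g| = √(u_g² + v_g²) = 17.7 m/s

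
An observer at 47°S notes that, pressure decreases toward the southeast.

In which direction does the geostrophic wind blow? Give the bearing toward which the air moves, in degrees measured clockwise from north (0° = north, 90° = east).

045°

The pressure-gradient force points toward the southeast (bearing 135°).
Geostrophic balance: in the Southern Hemisphere the Coriolis force deflects motion to the left, so the geostrophic wind blows 90° to the left of the pressure-gradient force (low pressure on the right).
Rotating 135° by 90° counterclockwise gives 045° — the wind blows toward the northeast.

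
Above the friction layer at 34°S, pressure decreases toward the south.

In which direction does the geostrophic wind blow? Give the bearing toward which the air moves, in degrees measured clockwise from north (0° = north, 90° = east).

The pressure-gradient force points toward the south (bearing 180°).
Geostrophic balance: in the Southern Hemisphere the Coriolis force deflects motion to the left, so the geostrophic wind blows 90° to the left of the pressure-gradient force (low pressure on the right).
Rotating 180° by 90° counterclockwise gives 090° — the wind blows toward the east.

090°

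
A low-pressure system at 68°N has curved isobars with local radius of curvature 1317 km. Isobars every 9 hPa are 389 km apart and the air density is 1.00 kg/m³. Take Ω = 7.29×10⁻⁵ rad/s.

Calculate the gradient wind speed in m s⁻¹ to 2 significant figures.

Coriolis parameter at 68°N:
f = 2Ω sin φ = 2 × 7.29×10⁻⁵ × sin 68° = 1.35×10⁻⁴ s⁻¹
Pressure gradient: |∂P/∂n| = 900 Pa / 389000 m = 2.31×10⁻³ Pa/m
Geostrophic speed: V_g = |∂P/∂n|/(fρ) = 2.31×10⁻³/(1.35×10⁻⁴ × 1.00) = 17.1 m/s
Around a low, centrifugal force acts outward with Coriolis, so pressure-gradient force balances both:
(1/ρ)|∂P/∂n| = fV + V²/R  →  V² + fR·V − fR·V_g = 0
With fR = 1.35×10⁻⁴ × 1317×10³ m = 178 m/s:
V = [−fR + √((fR)² + 4 fR V_g)]/2 = [−178 + √(178² + 4×178×17.1)]/2 = 15.7 m/s
Subgeostrophic (V < V_g = 17.1 m/s), as expected around a low.

16 m s⁻¹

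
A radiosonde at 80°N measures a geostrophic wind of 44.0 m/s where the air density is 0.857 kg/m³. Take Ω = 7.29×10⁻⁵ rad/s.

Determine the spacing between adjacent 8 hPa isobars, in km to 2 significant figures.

Coriolis parameter at 80°N:
f = 2Ω sin φ = 2 × 7.29×10⁻⁵ × sin 80° = 1.44×10⁻⁴ s⁻¹
Geostrophic balance rearranged: |∂P/∂n| = f ρ V_g
|∂P/∂n| = 1.44×10⁻⁴ × 0.857 × 44.0 = 5.41×10⁻³ Pa/m
Isobar spacing: Δn = ΔP/|∂P/∂n| = 800 Pa / 5.41×10⁻³ Pa/m = 147757 m ≈ 150 km

150 km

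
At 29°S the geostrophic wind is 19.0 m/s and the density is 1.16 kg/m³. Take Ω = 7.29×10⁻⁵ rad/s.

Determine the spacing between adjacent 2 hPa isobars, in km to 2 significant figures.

130 km

Coriolis parameter at 29°S:
f = 2Ω sin φ = 2 × 7.29×10⁻⁵ × sin 29° = 7.07×10⁻⁵ s⁻¹
Geostrophic balance rearranged: |∂P/∂n| = f ρ V_g
|∂P/∂n| = 7.07×10⁻⁵ × 1.16 × 19.0 = 1.56×10⁻³ Pa/m
Isobar spacing: Δn = ΔP/|∂P/∂n| = 200 Pa / 1.56×10⁻³ Pa/m = 128378 m ≈ 130 km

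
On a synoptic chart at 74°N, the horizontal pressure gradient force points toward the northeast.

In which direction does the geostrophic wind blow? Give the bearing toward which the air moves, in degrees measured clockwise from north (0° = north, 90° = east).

135°

The pressure-gradient force points toward the northeast (bearing 045°).
Geostrophic balance: in the Northern Hemisphere the Coriolis force deflects motion to the right, so the geostrophic wind blows 90° to the right of the pressure-gradient force (low pressure on the left).
Rotating 045° by 90° clockwise gives 135° — the wind blows toward the southeast.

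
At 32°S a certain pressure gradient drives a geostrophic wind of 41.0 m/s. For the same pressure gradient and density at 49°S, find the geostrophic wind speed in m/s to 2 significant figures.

29 m/s

With the same pressure gradient and density, V_g ∝ 1/f ∝ 1/sin φ.
V₂ = V₁ · sin φ₁ / sin φ₂ = 41.0 × sin 32° / sin 49°
V₂ = 41.0 × 0.5299/0.7547 = 29 m/s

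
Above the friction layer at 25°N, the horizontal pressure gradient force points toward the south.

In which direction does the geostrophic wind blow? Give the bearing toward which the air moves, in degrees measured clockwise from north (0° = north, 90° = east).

270°

The pressure-gradient force points toward the south (bearing 180°).
Geostrophic balance: in the Northern Hemisphere the Coriolis force deflects motion to the right, so the geostrophic wind blows 90° to the right of the pressure-gradient force (low pressure on the left).
Rotating 180° by 90° clockwise gives 270° — the wind blows toward the west.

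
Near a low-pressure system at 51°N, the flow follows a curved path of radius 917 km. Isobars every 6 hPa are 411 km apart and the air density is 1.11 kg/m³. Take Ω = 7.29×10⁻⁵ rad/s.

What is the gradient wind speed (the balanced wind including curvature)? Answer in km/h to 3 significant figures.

37.9 km/h

Coriolis parameter at 51°N:
f = 2Ω sin φ = 2 × 7.29×10⁻⁵ × sin 51° = 1.13×10⁻⁴ s⁻¹
Pressure gradient: |∂P/∂n| = 600 Pa / 411000 m = 1.46×10⁻³ Pa/m
Geostrophic speed: V_g = |∂P/∂n|/(fρ) = 1.46×10⁻³/(1.13×10⁻⁴ × 1.11) = 11.6 m/s
Around a low, centrifugal force acts outward with Coriolis, so pressure-gradient force balances both:
(1/ρ)|∂P/∂n| = fV + V²/R  →  V² + fR·V − fR·V_g = 0
With fR = 1.13×10⁻⁴ × 917×10³ m = 104 m/s:
V = [−fR + √((fR)² + 4 fR V_g)]/2 = [−104 + √(104² + 4×104×11.6)]/2 = 10.5 m/s
Subgeostrophic (V < V_g = 11.6 m/s), as expected around a low.
Converting: 10.5 m/s × 3.6 = 37.9 km/h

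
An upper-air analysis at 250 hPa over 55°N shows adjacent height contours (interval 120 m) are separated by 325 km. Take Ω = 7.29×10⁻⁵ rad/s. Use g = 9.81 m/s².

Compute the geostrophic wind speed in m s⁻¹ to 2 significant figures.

30 m s⁻¹

Coriolis parameter at 55°N:
f = 2Ω sin φ = 2 × 7.29×10⁻⁵ × sin 55° = 1.19×10⁻⁴ s⁻¹
Height gradient: |∂Z/∂n| = 120 m / 325000 m = 3.69×10⁻⁴
On a pressure surface, geostrophic balance gives V_g = (g/f)|∂Z/∂n|:
V_g = 9.81 × 3.69×10⁻⁴ / 1.19×10⁻⁴ = 30.3 m/s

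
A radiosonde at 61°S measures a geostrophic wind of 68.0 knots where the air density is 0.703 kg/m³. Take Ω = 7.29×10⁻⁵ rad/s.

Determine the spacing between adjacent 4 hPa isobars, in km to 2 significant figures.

130 km

Coriolis parameter at 61°S:
f = 2Ω sin φ = 2 × 7.29×10⁻⁵ × sin 61° = 1.28×10⁻⁴ s⁻¹
Wind speed in SI: 68.0 knots = 35.0 m/s
Geostrophic balance rearranged: |∂P/∂n| = f ρ V_g
|∂P/∂n| = 1.28×10⁻⁴ × 0.703 × 35.0 = 3.14×10⁻³ Pa/m
Isobar spacing: Δn = ΔP/|∂P/∂n| = 400 Pa / 3.14×10⁻³ Pa/m = 127550 m ≈ 130 km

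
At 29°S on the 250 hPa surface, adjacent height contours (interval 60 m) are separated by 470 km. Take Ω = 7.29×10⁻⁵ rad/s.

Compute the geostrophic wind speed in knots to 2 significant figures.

34 knots

Coriolis parameter at 29°S:
f = 2Ω sin φ = 2 × 7.29×10⁻⁵ × sin 29° = 7.07×10⁻⁵ s⁻¹
Height gradient: |∂Z/∂n| = 60 m / 470000 m = 1.28×10⁻⁴
On a pressure surface, geostrophic balance gives V_g = (g/f)|∂Z/∂n|:
V_g = 9.81 × 1.28×10⁻⁴ / 7.07×10⁻⁵ = 17.7 m/s
Converting: 17.7 m/s × 1.944 = 34 knots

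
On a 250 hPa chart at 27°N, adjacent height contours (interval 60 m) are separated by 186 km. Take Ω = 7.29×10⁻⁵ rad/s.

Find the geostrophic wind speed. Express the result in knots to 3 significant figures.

92.9 knots

Coriolis parameter at 27°N:
f = 2Ω sin φ = 2 × 7.29×10⁻⁵ × sin 27° = 6.62×10⁻⁵ s⁻¹
Height gradient: |∂Z/∂n| = 60 m / 186000 m = 3.23×10⁻⁴
On a pressure surface, geostrophic balance gives V_g = (g/f)|∂Z/∂n|:
V_g = 9.81 × 3.23×10⁻⁴ / 6.62×10⁻⁵ = 47.8 m/s
Converting: 47.8 m/s × 1.944 = 92.9 knots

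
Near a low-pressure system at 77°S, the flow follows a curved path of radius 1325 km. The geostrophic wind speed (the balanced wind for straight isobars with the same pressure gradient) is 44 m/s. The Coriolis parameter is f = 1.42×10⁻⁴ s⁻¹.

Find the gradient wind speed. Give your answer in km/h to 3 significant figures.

132 km/h

Around a low, centrifugal force acts outward with Coriolis, so pressure-gradient force balances both:
(1/ρ)|∂P/∂n| = fV + V²/R  →  V² + fR·V − fR·V_g = 0
With fR = 1.42×10⁻⁴ × 1325×10³ m = 188 m/s:
V = [−fR + √((fR)² + 4 fR V_g)]/2 = [−188 + √(188² + 4×188×44)]/2 = 36.8 m/s
Subgeostrophic (V < V_g = 44 m/s), as expected around a low.
Converting: 36.8 m/s × 3.6 = 132 km/h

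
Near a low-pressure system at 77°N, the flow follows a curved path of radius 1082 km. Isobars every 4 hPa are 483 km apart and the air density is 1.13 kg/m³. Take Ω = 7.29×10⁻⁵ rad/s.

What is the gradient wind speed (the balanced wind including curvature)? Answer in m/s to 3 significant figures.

5.00 m/s

Coriolis parameter at 77°N:
f = 2Ω sin φ = 2 × 7.29×10⁻⁵ × sin 77° = 1.42×10⁻⁴ s⁻¹
Pressure gradient: |∂P/∂n| = 400 Pa / 483000 m = 8.28×10⁻⁴ Pa/m
Geostrophic speed: V_g = |∂P/∂n|/(fρ) = 8.28×10⁻⁴/(1.42×10⁻⁴ × 1.13) = 5.16 m/s
Around a low, centrifugal force acts outward with Coriolis, so pressure-gradient force balances both:
(1/ρ)|∂P/∂n| = fV + V²/R  →  V² + fR·V − fR·V_g = 0
With fR = 1.42×10⁻⁴ × 1082×10³ m = 154 m/s:
V = [−fR + √((fR)² + 4 fR V_g)]/2 = [−154 + √(154² + 4×154×5.16)]/2 = 5 m/s
Subgeostrophic (V < V_g = 5.16 m/s), as expected around a low.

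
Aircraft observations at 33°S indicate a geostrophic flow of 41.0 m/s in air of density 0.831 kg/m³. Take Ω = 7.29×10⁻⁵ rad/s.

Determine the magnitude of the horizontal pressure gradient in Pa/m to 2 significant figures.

2.7×10⁻³ Pa/m

Coriolis parameter at 33°S:
f = 2Ω sin φ = 2 × 7.29×10⁻⁵ × sin 33° = 7.94×10⁻⁵ s⁻¹
Geostrophic balance rearranged: |∂P/∂n| = f ρ V_g
|∂P/∂n| = 7.94×10⁻⁵ × 0.831 × 41.0 = 2.71×10⁻³ Pa/m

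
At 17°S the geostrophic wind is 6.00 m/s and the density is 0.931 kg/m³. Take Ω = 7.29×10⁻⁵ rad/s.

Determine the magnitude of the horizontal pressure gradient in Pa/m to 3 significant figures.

2.38×10⁻⁴ Pa/m

Coriolis parameter at 17°S:
f = 2Ω sin φ = 2 × 7.29×10⁻⁵ × sin 17° = 4.26×10⁻⁵ s⁻¹
Geostrophic balance rearranged: |∂P/∂n| = f ρ V_g
|∂P/∂n| = 4.26×10⁻⁵ × 0.931 × 6.00 = 2.38×10⁻⁴ Pa/m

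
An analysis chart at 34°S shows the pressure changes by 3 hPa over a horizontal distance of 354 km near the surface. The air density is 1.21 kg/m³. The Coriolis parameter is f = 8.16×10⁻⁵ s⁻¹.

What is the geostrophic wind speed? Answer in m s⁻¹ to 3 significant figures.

8.58 m s⁻¹

Pressure gradient: |∂P/∂n| = 300 Pa / 354000 m = 8.47×10⁻⁴ Pa/m
Geostrophic balance (pressure-gradient force = Coriolis force):
V_g = (1/(fρ)) |∂P/∂n| = 8.47×10⁻⁴ / (8.16×10⁻⁵ × 1.21) = 8.58 m/s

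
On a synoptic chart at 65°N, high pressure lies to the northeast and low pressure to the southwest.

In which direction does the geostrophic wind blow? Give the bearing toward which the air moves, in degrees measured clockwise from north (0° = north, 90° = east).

315°

The pressure-gradient force points toward the southwest (bearing 225°).
Geostrophic balance: in the Northern Hemisphere the Coriolis force deflects motion to the right, so the geostrophic wind blows 90° to the right of the pressure-gradient force (low pressure on the left).
Rotating 225° by 90° clockwise gives 315° — the wind blows toward the northwest.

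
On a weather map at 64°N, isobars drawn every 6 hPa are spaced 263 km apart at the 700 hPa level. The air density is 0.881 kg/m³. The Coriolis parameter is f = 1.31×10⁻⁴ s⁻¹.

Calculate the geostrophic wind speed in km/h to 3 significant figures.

71.2 km/h

Pressure gradient: |∂P/∂n| = 600 Pa / 263000 m = 2.28×10⁻³ Pa/m
Geostrophic balance (pressure-gradient force = Coriolis force):
V_g = (1/(fρ)) |∂P/∂n| = 2.28×10⁻³ / (1.31×10⁻⁴ × 0.881) = 19.8 m/s
Converting: 19.8 m/s × 3.6 = 71.2 km/h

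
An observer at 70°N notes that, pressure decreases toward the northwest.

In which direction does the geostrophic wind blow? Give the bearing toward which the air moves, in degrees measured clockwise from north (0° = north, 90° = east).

The pressure-gradient force points toward the northwest (bearing 315°).
Geostrophic balance: in the Northern Hemisphere the Coriolis force deflects motion to the right, so the geostrophic wind blows 90° to the right of the pressure-gradient force (low pressure on the left).
Rotating 315° by 90° clockwise gives 045° — the wind blows toward the northeast.

045°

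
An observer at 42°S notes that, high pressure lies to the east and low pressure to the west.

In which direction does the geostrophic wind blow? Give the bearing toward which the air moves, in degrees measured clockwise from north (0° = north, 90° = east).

180°

The pressure-gradient force points toward the west (bearing 270°).
Geostrophic balance: in the Southern Hemisphere the Coriolis force deflects motion to the left, so the geostrophic wind blows 90° to the left of the pressure-gradient force (low pressure on the right).
Rotating 270° by 90° counterclockwise gives 180° — the wind blows toward the south.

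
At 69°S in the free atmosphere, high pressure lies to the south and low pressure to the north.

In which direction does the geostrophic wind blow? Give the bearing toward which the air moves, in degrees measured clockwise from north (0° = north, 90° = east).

The pressure-gradient force points toward the north (bearing 000°).
Geostrophic balance: in the Southern Hemisphere the Coriolis force deflects motion to the left, so the geostrophic wind blows 90° to the left of the pressure-gradient force (low pressure on the right).
Rotating 000° by 90° counterclockwise gives 270° — the wind blows toward the west.

270°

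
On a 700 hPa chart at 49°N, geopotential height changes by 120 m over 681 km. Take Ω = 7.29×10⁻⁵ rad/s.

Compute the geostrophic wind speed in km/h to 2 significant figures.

57 km/h

Coriolis parameter at 49°N:
f = 2Ω sin φ = 2 × 7.29×10⁻⁵ × sin 49° = 1.10×10⁻⁴ s⁻¹
Height gradient: |∂Z/∂n| = 120 m / 681000 m = 1.76×10⁻⁴
On a pressure surface, geostrophic balance gives V_g = (g/f)|∂Z/∂n|:
V_g = 9.81 × 1.76×10⁻⁴ / 1.10×10⁻⁴ = 15.7 m/s
Converting: 15.7 m/s × 3.6 = 57 km/h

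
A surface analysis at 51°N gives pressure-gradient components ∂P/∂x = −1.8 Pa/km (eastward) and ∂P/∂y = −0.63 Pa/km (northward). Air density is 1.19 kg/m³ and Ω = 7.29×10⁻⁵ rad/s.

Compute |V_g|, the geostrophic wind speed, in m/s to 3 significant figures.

Coriolis parameter at 51°N:
f = 2Ω sin φ = 2 × 7.29×10⁻⁵ × sin 51° = 1.13×10⁻⁴ s⁻¹
Component geostrophic relations (x east, y north):
u_g = −(1/(fρ)) ∂P/∂y,  v_g = (1/(fρ)) ∂P/∂x
u_g = −(−0.63×10⁻³)/(1.13×10⁻⁴ × 1.19) = 4.67 m/s;  v_g = (−1.8×10⁻³)/(1.13×10⁻⁴ × 1.19) = −13.3 m/s
|V_g| = √(u_g² + v_g²) = 14.1 m/s

14.1 m/s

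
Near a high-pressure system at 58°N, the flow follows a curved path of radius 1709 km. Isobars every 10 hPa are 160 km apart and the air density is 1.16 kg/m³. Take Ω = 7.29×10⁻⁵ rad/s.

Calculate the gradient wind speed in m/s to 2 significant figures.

61 m/s

Coriolis parameter at 58°N:
f = 2Ω sin φ = 2 × 7.29×10⁻⁵ × sin 58° = 1.24×10⁻⁴ s⁻¹
Pressure gradient: |∂P/∂n| = 1000 Pa / 160000 m = 6.25×10⁻³ Pa/m
Geostrophic speed: V_g = |∂P/∂n|/(fρ) = 6.25×10⁻³/(1.24×10⁻⁴ × 1.16) = 43.6 m/s
Around a high, pressure-gradient force acts outward with centrifugal, so Coriolis balances both:
fV = (1/ρ)|∂P/∂n| + V²/R  →  V² − fR·V + fR·V_g = 0
With fR = 1.24×10⁻⁴ × 1709×10³ m = 211 m/s:
V = [fR − √((fR)² − 4 fR V_g)]/2 = [211 − √(211² − 4×211×43.6)]/2 = 61.4 m/s
Supergeostrophic (V > V_g = 43.6 m/s), as expected around a high.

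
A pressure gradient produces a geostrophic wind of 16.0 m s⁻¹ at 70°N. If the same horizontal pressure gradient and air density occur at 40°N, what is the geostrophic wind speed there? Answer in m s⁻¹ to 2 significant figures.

With the same pressure gradient and density, V_g ∝ 1/f ∝ 1/sin φ.
V₂ = V₁ · sin φ₁ / sin φ₂ = 16.0 × sin 70° / sin 40°
V₂ = 16.0 × 0.9397/0.6428 = 23 m s⁻¹

23 m s⁻¹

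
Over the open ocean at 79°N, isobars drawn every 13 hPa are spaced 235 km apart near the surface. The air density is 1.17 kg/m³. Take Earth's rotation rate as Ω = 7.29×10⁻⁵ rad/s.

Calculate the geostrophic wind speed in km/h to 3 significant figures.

Coriolis parameter at 79°N:
f = 2Ω sin φ = 2 × 7.29×10⁻⁵ × sin 79° = 1.43×10⁻⁴ s⁻¹
Pressure gradient: |∂P/∂n| = 1300 Pa / 235000 m = 5.53×10⁻³ Pa/m
Geostrophic balance (pressure-gradient force = Coriolis force):
V_g = (1/(fρ)) |∂P/∂n| = 5.53×10⁻³ / (1.43×10⁻⁴ × 1.17) = 33.0 m/s
Converting: 33.0 m/s × 3.6 = 119 km/h

119 km/h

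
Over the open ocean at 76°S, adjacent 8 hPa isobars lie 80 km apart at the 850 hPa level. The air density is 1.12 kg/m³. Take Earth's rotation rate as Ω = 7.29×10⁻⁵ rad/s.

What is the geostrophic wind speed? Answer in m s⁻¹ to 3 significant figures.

63.1 m s⁻¹

Coriolis parameter at 76°S:
f = 2Ω sin φ = 2 × 7.29×10⁻⁵ × sin 76° = 1.41×10⁻⁴ s⁻¹
Pressure gradient: |∂P/∂n| = 800 Pa / 80000 m = 1.00×10⁻² Pa/m
Geostrophic balance (pressure-gradient force = Coriolis force):
V_g = (1/(fρ)) |∂P/∂n| = 1.00×10⁻² / (1.41×10⁻⁴ × 1.12) = 63.1 m/s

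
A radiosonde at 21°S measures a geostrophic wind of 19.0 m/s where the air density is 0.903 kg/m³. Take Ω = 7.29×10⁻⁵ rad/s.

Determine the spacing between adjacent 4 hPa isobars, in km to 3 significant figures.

Coriolis parameter at 21°S:
f = 2Ω sin φ = 2 × 7.29×10⁻⁵ × sin 21° = 5.23×10⁻⁵ s⁻¹
Geostrophic balance rearranged: |∂P/∂n| = f ρ V_g
|∂P/∂n| = 5.23×10⁻⁵ × 0.903 × 19.0 = 8.96×10⁻⁴ Pa/m
Isobar spacing: Δn = ΔP/|∂P/∂n| = 400 Pa / 8.96×10⁻⁴ Pa/m = 446202 m ≈ 446 km

446 km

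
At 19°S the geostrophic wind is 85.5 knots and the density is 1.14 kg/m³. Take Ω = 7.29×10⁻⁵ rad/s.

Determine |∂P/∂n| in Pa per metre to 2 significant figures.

2.4×10⁻³ Pa/m

Coriolis parameter at 19°S:
f = 2Ω sin φ = 2 × 7.29×10⁻⁵ × sin 19° = 4.75×10⁻⁵ s⁻¹
Wind speed in SI: 85.5 knots = 44.0 m/s
Geostrophic balance rearranged: |∂P/∂n| = f ρ V_g
|∂P/∂n| = 4.75×10⁻⁵ × 1.14 × 44.0 = 2.38×10⁻³ Pa/m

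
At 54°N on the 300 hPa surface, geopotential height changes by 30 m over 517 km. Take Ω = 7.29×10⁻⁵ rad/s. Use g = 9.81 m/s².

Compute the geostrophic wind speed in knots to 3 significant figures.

9.38 knots

Coriolis parameter at 54°N:
f = 2Ω sin φ = 2 × 7.29×10⁻⁵ × sin 54° = 1.18×10⁻⁴ s⁻¹
Height gradient: |∂Z/∂n| = 30 m / 517000 m = 5.80×10⁻⁵
On a pressure surface, geostrophic balance gives V_g = (g/f)|∂Z/∂n|:
V_g = 9.81 × 5.80×10⁻⁵ / 1.18×10⁻⁴ = 4.83 m/s
Converting: 4.83 m/s × 1.944 = 9.38 knots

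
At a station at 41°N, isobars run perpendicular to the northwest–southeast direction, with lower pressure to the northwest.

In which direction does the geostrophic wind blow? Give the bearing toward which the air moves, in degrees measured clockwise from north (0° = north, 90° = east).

The pressure-gradient force points toward the northwest (bearing 315°).
Geostrophic balance: in the Northern Hemisphere the Coriolis force deflects motion to the right, so the geostrophic wind blows 90° to the right of the pressure-gradient force (low pressure on the left).
Rotating 315° by 90° clockwise gives 045° — the wind blows toward the northeast.

045°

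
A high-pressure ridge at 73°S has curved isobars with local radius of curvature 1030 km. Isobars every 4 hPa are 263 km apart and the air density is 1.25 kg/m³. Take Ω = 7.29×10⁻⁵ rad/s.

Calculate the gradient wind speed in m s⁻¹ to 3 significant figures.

Coriolis parameter at 73°S:
f = 2Ω sin φ = 2 × 7.29×10⁻⁵ × sin 73° = 1.39×10⁻⁴ s⁻¹
Pressure gradient: |∂P/∂n| = 400 Pa / 263000 m = 1.52×10⁻³ Pa/m
Geostrophic speed: V_g = |∂P/∂n|/(fρ) = 1.52×10⁻³/(1.39×10⁻⁴ × 1.25) = 8.73 m/s
Around a high, pressure-gradient force acts outward with centrifugal, so Coriolis balances both:
fV = (1/ρ)|∂P/∂n| + V²/R  →  V² − fR·V + fR·V_g = 0
With fR = 1.39×10⁻⁴ × 1030×10³ m = 144 m/s:
V = [fR − √((fR)² − 4 fR V_g)]/2 = [144 − √(144² − 4×144×8.73)]/2 = 9.33 m/s
Supergeostrophic (V > V_g = 8.73 m/s), as expected around a high.

9.33 m s⁻¹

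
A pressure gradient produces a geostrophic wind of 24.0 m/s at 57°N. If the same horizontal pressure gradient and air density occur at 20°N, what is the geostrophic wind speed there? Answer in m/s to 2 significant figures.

59 m/s

With the same pressure gradient and density, V_g ∝ 1/f ∝ 1/sin φ.
V₂ = V₁ · sin φ₁ / sin φ₂ = 24.0 × sin 57° / sin 20°
V₂ = 24.0 × 0.8387/0.3420 = 59 m/s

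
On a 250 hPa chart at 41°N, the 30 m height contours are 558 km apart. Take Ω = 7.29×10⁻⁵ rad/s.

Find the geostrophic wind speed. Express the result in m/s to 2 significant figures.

5.5 m/s

Coriolis parameter at 41°N:
f = 2Ω sin φ = 2 × 7.29×10⁻⁵ × sin 41° = 9.57×10⁻⁵ s⁻¹
Height gradient: |∂Z/∂n| = 30 m / 558000 m = 5.38×10⁻⁵
On a pressure surface, geostrophic balance gives V_g = (g/f)|∂Z/∂n|:
V_g = 9.81 × 5.38×10⁻⁵ / 9.57×10⁻⁵ = 5.51 m/s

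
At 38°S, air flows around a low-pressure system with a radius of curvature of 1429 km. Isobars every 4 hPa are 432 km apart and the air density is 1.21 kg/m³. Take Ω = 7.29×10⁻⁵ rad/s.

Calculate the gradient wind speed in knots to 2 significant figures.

16 knots

Coriolis parameter at 38°S:
f = 2Ω sin φ = 2 × 7.29×10⁻⁵ × sin 38° = 8.98×10⁻⁵ s⁻¹
Pressure gradient: |∂P/∂n| = 400 Pa / 432000 m = 9.26×10⁻⁴ Pa/m
Geostrophic speed: V_g = |∂P/∂n|/(fρ) = 9.26×10⁻⁴/(8.98×10⁻⁵ × 1.21) = 8.52 m/s
Around a low, centrifugal force acts outward with Coriolis, so pressure-gradient force balances both:
(1/ρ)|∂P/∂n| = fV + V²/R  →  V² + fR·V − fR·V_g = 0
With fR = 8.98×10⁻⁵ × 1429×10³ m = 128 m/s:
V = [−fR + √((fR)² + 4 fR V_g)]/2 = [−128 + √(128² + 4×128×8.52)]/2 = 8.02 m/s
Subgeostrophic (V < V_g = 8.52 m/s), as expected around a low.
Converting: 8.02 m/s × 1.944 = 16 knots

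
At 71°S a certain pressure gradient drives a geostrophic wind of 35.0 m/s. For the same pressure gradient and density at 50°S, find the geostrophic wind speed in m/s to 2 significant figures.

43 m/s

With the same pressure gradient and density, V_g ∝ 1/f ∝ 1/sin φ.
V₂ = V₁ · sin φ₁ / sin φ₂ = 35.0 × sin 71° / sin 50°
V₂ = 35.0 × 0.9455/0.7660 = 43 m/s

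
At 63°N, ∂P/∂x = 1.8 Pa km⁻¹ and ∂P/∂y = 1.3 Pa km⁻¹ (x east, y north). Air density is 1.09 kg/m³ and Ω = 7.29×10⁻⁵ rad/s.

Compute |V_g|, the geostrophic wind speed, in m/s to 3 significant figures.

15.7 m/s

Coriolis parameter at 63°N:
f = 2Ω sin φ = 2 × 7.29×10⁻⁵ × sin 63° = 1.30×10⁻⁴ s⁻¹
Component geostrophic relations (x east, y north):
u_g = −(1/(fρ)) ∂P/∂y,  v_g = (1/(fρ)) ∂P/∂x
u_g = −(1.3×10⁻³)/(1.30×10⁻⁴ × 1.09) = −9.18 m/s;  v_g = (1.8×10⁻³)/(1.30×10⁻⁴ × 1.09) = 12.7 m/s
|V_g| = √(u_g² + v_g²) = 15.7 m/s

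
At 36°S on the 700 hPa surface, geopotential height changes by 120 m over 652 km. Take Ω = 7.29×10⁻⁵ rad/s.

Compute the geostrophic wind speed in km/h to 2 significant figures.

76 km/h

Coriolis parameter at 36°S:
f = 2Ω sin φ = 2 × 7.29×10⁻⁵ × sin 36° = 8.57×10⁻⁵ s⁻¹
Height gradient: |∂Z/∂n| = 120 m / 652000 m = 1.84×10⁻⁴
On a pressure surface, geostrophic balance gives V_g = (g/f)|∂Z/∂n|:
V_g = 9.81 × 1.84×10⁻⁴ / 8.57×10⁻⁵ = 21.1 m/s
Converting: 21.1 m/s × 3.6 = 76 km/h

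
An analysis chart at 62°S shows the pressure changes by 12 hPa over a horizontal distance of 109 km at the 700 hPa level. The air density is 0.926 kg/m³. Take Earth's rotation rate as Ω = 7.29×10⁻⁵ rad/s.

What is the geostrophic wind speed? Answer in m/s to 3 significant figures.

92.4 m/s

Coriolis parameter at 62°S:
f = 2Ω sin φ = 2 × 7.29×10⁻⁵ × sin 62° = 1.29×10⁻⁴ s⁻¹
Pressure gradient: |∂P/∂n| = 1200 Pa / 109000 m = 1.10×10⁻² Pa/m
Geostrophic balance (pressure-gradient force = Coriolis force):
V_g = (1/(fρ)) |∂P/∂n| = 1.10×10⁻² / (1.29×10⁻⁴ × 0.926) = 92.4 m/s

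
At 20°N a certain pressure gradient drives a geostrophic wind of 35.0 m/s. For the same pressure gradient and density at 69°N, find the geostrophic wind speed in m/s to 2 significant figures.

13 m/s

With the same pressure gradient and density, V_g ∝ 1/f ∝ 1/sin φ.
V₂ = V₁ · sin φ₁ / sin φ₂ = 35.0 × sin 20° / sin 69°
V₂ = 35.0 × 0.3420/0.9336 = 13 m/s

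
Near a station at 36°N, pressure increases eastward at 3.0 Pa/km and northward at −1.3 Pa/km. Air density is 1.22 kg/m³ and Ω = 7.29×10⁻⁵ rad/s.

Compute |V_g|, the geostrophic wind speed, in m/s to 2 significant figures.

31 m/s

Coriolis parameter at 36°N:
f = 2Ω sin φ = 2 × 7.29×10⁻⁵ × sin 36° = 8.57×10⁻⁵ s⁻¹
Component geostrophic relations (x east, y north):
u_g = −(1/(fρ)) ∂P/∂y,  v_g = (1/(fρ)) ∂P/∂x
u_g = −(−1.3×10⁻³)/(8.57×10⁻⁵ × 1.22) = 12.4 m/s;  v_g = (3.0×10⁻³)/(8.57×10⁻⁵ × 1.22) = 28.7 m/s
|V_g| = √(u_g² + v_g²) = 31.3 m/s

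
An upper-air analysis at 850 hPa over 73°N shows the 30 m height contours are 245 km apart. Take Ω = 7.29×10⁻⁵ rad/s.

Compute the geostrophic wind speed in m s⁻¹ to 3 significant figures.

8.62 m s⁻¹

Coriolis parameter at 73°N:
f = 2Ω sin φ = 2 × 7.29×10⁻⁵ × sin 73° = 1.39×10⁻⁴ s⁻¹
Height gradient: |∂Z/∂n| = 30 m / 245000 m = 1.22×10⁻⁴
On a pressure surface, geostrophic balance gives V_g = (g/f)|∂Z/∂n|:
V_g = 9.81 × 1.22×10⁻⁴ / 1.39×10⁻⁴ = 8.62 m/s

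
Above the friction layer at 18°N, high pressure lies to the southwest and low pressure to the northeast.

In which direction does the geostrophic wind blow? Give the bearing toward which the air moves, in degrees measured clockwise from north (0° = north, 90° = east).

135°

The pressure-gradient force points toward the northeast (bearing 045°).
Geostrophic balance: in the Northern Hemisphere the Coriolis force deflects motion to the right, so the geostrophic wind blows 90° to the right of the pressure-gradient force (low pressure on the left).
Rotating 045° by 90° clockwise gives 135° — the wind blows toward the southeast.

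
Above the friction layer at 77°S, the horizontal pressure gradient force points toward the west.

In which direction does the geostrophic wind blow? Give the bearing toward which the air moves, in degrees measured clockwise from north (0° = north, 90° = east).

180°

The pressure-gradient force points toward the west (bearing 270°).
Geostrophic balance: in the Southern Hemisphere the Coriolis force deflects motion to the left, so the geostrophic wind blows 90° to the left of the pressure-gradient force (low pressure on the right).
Rotating 270° by 90° counterclockwise gives 180° — the wind blows toward the south.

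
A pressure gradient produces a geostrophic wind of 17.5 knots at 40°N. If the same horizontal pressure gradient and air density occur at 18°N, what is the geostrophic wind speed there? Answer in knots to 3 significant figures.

With the same pressure gradient and density, V_g ∝ 1/f ∝ 1/sin φ.
V₂ = V₁ · sin φ₁ / sin φ₂ = 17.5 × sin 40° / sin 18°
V₂ = 17.5 × 0.6428/0.3090 = 36.4 knots

36.4 knots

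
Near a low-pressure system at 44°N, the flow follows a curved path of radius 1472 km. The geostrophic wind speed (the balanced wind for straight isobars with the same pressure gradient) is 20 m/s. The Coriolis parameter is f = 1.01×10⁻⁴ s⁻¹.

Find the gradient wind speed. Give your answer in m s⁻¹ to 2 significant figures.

18 m s⁻¹

Around a low, centrifugal force acts outward with Coriolis, so pressure-gradient force balances both:
(1/ρ)|∂P/∂n| = fV + V²/R  →  V² + fR·V − fR·V_g = 0
With fR = 1.01×10⁻⁴ × 1472×10³ m = 149 m/s:
V = [−fR + √((fR)² + 4 fR V_g)]/2 = [−149 + √(149² + 4×149×20)]/2 = 17.9 m/s
Subgeostrophic (V < V_g = 20 m/s), as expected around a low.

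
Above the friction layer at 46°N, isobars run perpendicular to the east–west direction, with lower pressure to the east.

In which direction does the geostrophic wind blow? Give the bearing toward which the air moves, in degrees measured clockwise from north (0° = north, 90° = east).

180°

The pressure-gradient force points toward the east (bearing 090°).
Geostrophic balance: in the Northern Hemisphere the Coriolis force deflects motion to the right, so the geostrophic wind blows 90° to the right of the pressure-gradient force (low pressure on the left).
Rotating 090° by 90° clockwise gives 180° — the wind blows toward the south.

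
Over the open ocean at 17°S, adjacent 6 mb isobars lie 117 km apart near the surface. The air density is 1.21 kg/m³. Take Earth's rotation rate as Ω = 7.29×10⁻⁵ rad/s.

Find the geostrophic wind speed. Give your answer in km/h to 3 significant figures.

358 km/h

Coriolis parameter at 17°S:
f = 2Ω sin φ = 2 × 7.29×10⁻⁵ × sin 17° = 4.26×10⁻⁵ s⁻¹
Pressure gradient: |∂P/∂n| = 600 Pa / 117000 m = 5.13×10⁻³ Pa/m
Geostrophic balance (pressure-gradient force = Coriolis force):
V_g = (1/(fρ)) |∂P/∂n| = 5.13×10⁻³ / (4.26×10⁻⁵ × 1.21) = 99.4 m/s
Converting: 99.4 m/s × 3.6 = 358 km/h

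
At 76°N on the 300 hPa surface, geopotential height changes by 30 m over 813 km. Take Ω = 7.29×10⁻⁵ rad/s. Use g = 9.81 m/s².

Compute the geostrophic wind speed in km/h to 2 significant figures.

9.2 km/h

Coriolis parameter at 76°N:
f = 2Ω sin φ = 2 × 7.29×10⁻⁵ × sin 76° = 1.41×10⁻⁴ s⁻¹
Height gradient: |∂Z/∂n| = 30 m / 813000 m = 3.69×10⁻⁵
On a pressure surface, geostrophic balance gives V_g = (g/f)|∂Z/∂n|:
V_g = 9.81 × 3.69×10⁻⁵ / 1.41×10⁻⁴ = 2.56 m/s
Converting: 2.56 m/s × 3.6 = 9.2 km/h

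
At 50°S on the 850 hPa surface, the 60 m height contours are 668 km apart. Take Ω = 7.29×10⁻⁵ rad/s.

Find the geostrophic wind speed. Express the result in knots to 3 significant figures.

15.3 knots

Coriolis parameter at 50°S:
f = 2Ω sin φ = 2 × 7.29×10⁻⁵ × sin 50° = 1.12×10⁻⁴ s⁻¹
Height gradient: |∂Z/∂n| = 60 m / 668000 m = 8.98×10⁻⁵
On a pressure surface, geostrophic balance gives V_g = (g/f)|∂Z/∂n|:
V_g = 9.81 × 8.98×10⁻⁵ / 1.12×10⁻⁴ = 7.89 m/s
Converting: 7.89 m/s × 1.944 = 15.3 knots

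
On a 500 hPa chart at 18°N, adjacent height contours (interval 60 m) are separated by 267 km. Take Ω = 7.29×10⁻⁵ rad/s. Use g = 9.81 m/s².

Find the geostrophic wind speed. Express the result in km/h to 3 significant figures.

Coriolis parameter at 18°N:
f = 2Ω sin φ = 2 × 7.29×10⁻⁵ × sin 18° = 4.51×10⁻⁵ s⁻¹
Height gradient: |∂Z/∂n| = 60 m / 267000 m = 2.25×10⁻⁴
On a pressure surface, geostrophic balance gives V_g = (g/f)|∂Z/∂n|:
V_g = 9.81 × 2.25×10⁻⁴ / 4.51×10⁻⁵ = 48.9 m/s
Converting: 48.9 m/s × 3.6 = 176 km/h

176 km/h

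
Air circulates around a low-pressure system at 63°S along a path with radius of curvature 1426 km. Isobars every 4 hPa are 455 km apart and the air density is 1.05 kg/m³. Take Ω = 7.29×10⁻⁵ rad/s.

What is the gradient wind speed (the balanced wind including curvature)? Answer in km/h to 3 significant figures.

22.4 km/h

Coriolis parameter at 63°S:
f = 2Ω sin φ = 2 × 7.29×10⁻⁵ × sin 63° = 1.30×10⁻⁴ s⁻¹
Pressure gradient: |∂P/∂n| = 400 Pa / 455000 m = 8.79×10⁻⁴ Pa/m
Geostrophic speed: V_g = |∂P/∂n|/(fρ) = 8.79×10⁻⁴/(1.30×10⁻⁴ × 1.05) = 6.44 m/s
Around a low, centrifugal force acts outward with Coriolis, so pressure-gradient force balances both:
(1/ρ)|∂P/∂n| = fV + V²/R  →  V² + fR·V − fR·V_g = 0
With fR = 1.30×10⁻⁴ × 1426×10³ m = 185 m/s:
V = [−fR + √((fR)² + 4 fR V_g)]/2 = [−185 + √(185² + 4×185×6.44)]/2 = 6.24 m/s
Subgeostrophic (V < V_g = 6.44 m/s), as expected around a low.
Converting: 6.24 m/s × 3.6 = 22.4 km/h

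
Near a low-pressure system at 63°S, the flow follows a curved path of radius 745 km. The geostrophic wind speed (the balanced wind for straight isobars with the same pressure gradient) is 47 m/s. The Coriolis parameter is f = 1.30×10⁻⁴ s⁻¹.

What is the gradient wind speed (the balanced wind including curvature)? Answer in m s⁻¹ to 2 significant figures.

Around a low, centrifugal force acts outward with Coriolis, so pressure-gradient force balances both:
(1/ρ)|∂P/∂n| = fV + V²/R  →  V² + fR·V − fR·V_g = 0
With fR = 1.30×10⁻⁴ × 745×10³ m = 96.8 m/s:
V = [−fR + √((fR)² + 4 fR V_g)]/2 = [−96.8 + √(96.8² + 4×96.8×47)]/2 = 34.6 m/s
Subgeostrophic (V < V_g = 47 m/s), as expected around a low.

35 m s⁻¹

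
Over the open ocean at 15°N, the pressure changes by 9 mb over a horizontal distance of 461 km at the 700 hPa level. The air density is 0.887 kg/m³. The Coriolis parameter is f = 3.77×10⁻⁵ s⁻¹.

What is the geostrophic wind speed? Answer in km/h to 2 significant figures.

Pressure gradient: |∂P/∂n| = 900 Pa / 461000 m = 1.95×10⁻³ Pa/m
Geostrophic balance (pressure-gradient force = Coriolis force):
V_g = (1/(fρ)) |∂P/∂n| = 1.95×10⁻³ / (3.77×10⁻⁵ × 0.887) = 58.4 m/s
Converting: 58.4 m/s × 3.6 = 210 km/h

210 km/h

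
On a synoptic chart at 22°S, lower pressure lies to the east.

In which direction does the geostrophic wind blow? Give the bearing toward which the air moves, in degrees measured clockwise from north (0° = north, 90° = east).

000°

The pressure-gradient force points toward the east (bearing 090°).
Geostrophic balance: in the Southern Hemisphere the Coriolis force deflects motion to the left, so the geostrophic wind blows 90° to the left of the pressure-gradient force (low pressure on the right).
Rotating 090° by 90° counterclockwise gives 000° — the wind blows toward the north.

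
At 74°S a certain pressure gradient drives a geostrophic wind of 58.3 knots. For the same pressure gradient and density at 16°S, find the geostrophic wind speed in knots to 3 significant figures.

With the same pressure gradient and density, V_g ∝ 1/f ∝ 1/sin φ.
V₂ = V₁ · sin φ₁ / sin φ₂ = 58.3 × sin 74° / sin 16°
V₂ = 58.3 × 0.9613/0.2756 = 203 knots

203 knots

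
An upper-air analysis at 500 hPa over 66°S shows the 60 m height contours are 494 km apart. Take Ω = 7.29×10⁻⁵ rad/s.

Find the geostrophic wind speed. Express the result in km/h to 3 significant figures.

Coriolis parameter at 66°S:
f = 2Ω sin φ = 2 × 7.29×10⁻⁵ × sin 66° = 1.33×10⁻⁴ s⁻¹
Height gradient: |∂Z/∂n| = 60 m / 494000 m = 1.21×10⁻⁴
On a pressure surface, geostrophic balance gives V_g = (g/f)|∂Z/∂n|:
V_g = 9.81 × 1.21×10⁻⁴ / 1.33×10⁻⁴ = 8.95 m/s
Converting: 8.95 m/s × 3.6 = 32.2 km/h

32.2 km/h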